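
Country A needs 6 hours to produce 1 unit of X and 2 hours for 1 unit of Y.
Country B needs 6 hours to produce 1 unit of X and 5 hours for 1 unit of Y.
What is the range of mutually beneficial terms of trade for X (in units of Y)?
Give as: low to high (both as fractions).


Opportunity cost of X for Country A = hours_X / hours_Y = 6/2 = 3 units of Y
Opportunity cost of X for Country B = hours_X / hours_Y = 6/5 = 6/5 units of Y
Terms of trade must be between the two opportunity costs.
Range: 6/5 to 3

6/5 to 3


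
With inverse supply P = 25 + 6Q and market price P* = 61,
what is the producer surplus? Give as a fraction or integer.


Minimum supply price (at Q=0): P_min = 25
Quantity supplied at P* = 61:
Q* = (61 - 25)/6 = 6
PS = (1/2) * Q* * (P* - P_min)
PS = (1/2) * 6 * (61 - 25)
PS = (1/2) * 6 * 36 = 108

108


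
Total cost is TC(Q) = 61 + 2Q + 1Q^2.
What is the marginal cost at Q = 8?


MC = dTC/dQ = 2 + 2*1*Q
At Q = 8:
MC = 2 + 2*8
MC = 2 + 16 = 18

18


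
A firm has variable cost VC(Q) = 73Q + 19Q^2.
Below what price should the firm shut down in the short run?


AVC(Q) = VC(Q)/Q = 73 + 19Q
AVC is increasing in Q, so minimum AVC is at Q -> 0+.
Min AVC = 73
The firm should shut down if P < 73.

73


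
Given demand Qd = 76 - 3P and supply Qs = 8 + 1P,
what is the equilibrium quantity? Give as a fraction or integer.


First find equilibrium price:
76 - 3P = 8 + 1P
P* = 68/4 = 17
Then substitute into demand:
Q* = 76 - 3 * 17 = 25

25


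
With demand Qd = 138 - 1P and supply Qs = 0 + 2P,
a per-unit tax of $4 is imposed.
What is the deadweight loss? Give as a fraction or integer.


Pre-tax equilibrium quantity: Q* = 92
Post-tax equilibrium quantity: Q_tax = 268/3
Reduction in quantity: Q* - Q_tax = 8/3
DWL = (1/2) * tax * (Q* - Q_tax)
DWL = (1/2) * 4 * 8/3 = 16/3

16/3


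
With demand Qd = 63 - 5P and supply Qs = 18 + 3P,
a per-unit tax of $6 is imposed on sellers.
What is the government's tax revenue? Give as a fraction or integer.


With tax on sellers, new supply: Qs' = 18 + 3(P - 6)
= 0 + 3P
New equilibrium quantity:
Q_new = 189/8
Tax revenue = tax * Q_new = 6 * 189/8 = 567/4

567/4


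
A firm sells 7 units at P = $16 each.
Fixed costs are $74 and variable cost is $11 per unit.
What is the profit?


Total Revenue = P * Q = 16 * 7 = $112
Total Cost = FC + VC*Q = 74 + 11*7 = $151
Profit = TR - TC = 112 - 151 = $-39

$-39


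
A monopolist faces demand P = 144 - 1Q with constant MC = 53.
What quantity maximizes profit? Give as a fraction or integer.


TR = P*Q = (144 - 1Q)Q = 144Q - 1Q^2
MR = dTR/dQ = 144 - 2Q
Set MR = MC:
144 - 2Q = 53
91 = 2Q
Q* = 91/2 = 91/2

91/2


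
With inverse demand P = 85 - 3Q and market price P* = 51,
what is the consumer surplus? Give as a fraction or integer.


Maximum willingness to pay (at Q=0): P_max = 85
Quantity demanded at P* = 51:
Q* = (85 - 51)/3 = 34/3
CS = (1/2) * Q* * (P_max - P*)
CS = (1/2) * 34/3 * (85 - 51)
CS = (1/2) * 34/3 * 34 = 578/3

578/3


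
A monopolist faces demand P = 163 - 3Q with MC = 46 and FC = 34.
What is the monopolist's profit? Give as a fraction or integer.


MR = MC: 163 - 6Q = 46
Q* = 39/2
P* = 163 - 3*39/2 = 209/2
Profit = (P* - MC)*Q* - FC
= (209/2 - 46)*39/2 - 34
= 117/2*39/2 - 34
= 4563/4 - 34 = 4427/4

4427/4


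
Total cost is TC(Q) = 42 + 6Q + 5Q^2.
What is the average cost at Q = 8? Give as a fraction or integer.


TC(8) = 42 + 6*8 + 5*8^2
TC(8) = 42 + 48 + 320 = 410
AC = TC/Q = 410/8 = 205/4

205/4


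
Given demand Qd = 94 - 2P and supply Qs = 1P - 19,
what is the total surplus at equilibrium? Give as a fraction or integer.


Find equilibrium: 94 - 2P = 1P - 19
94 + 19 = 3P
P* = 113/3 = 113/3
Q* = 1*113/3 - 19 = 56/3
Inverse demand: P = 47 - Q/2, so P_max = 47
Inverse supply: P = 19 + Q/1, so P_min = 19
CS = (1/2) * 56/3 * (47 - 113/3) = 784/9
PS = (1/2) * 56/3 * (113/3 - 19) = 1568/9
TS = CS + PS = 784/9 + 1568/9 = 784/3

784/3


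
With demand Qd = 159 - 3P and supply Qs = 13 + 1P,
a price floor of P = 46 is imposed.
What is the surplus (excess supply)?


At P = 46:
Qd = 159 - 3*46 = 21
Qs = 13 + 1*46 = 59
Surplus = Qs - Qd = 59 - 21 = 38

38


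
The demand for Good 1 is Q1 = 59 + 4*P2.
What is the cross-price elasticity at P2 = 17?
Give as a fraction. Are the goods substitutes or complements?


dQ1/dP2 = 4
At P2 = 17: Q1 = 59 + 4*17 = 127
Exy = (dQ1/dP2)(P2/Q1) = 4 * 17 / 127 = 68/127
Since Exy > 0, the goods are substitutes.

68/127 (substitutes)


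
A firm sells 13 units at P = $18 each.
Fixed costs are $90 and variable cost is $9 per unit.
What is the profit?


Total Revenue = P * Q = 18 * 13 = $234
Total Cost = FC + VC*Q = 90 + 9*13 = $207
Profit = TR - TC = 234 - 207 = $27

$27


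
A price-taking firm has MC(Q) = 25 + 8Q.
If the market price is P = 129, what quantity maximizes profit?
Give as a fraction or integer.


In perfect competition, profit is maximized where P = MC.
129 = 25 + 8Q
104 = 8Q
Q* = 104/8 = 13

13


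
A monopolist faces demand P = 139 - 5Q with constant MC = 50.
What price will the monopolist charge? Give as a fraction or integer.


MR = 139 - 10Q
Set MR = MC: 139 - 10Q = 50
Q* = 89/10
Substitute into demand:
P* = 139 - 5*89/10 = 189/2

189/2


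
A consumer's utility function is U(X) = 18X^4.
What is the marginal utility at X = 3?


MU = dU/dX = 18*4*X^(4-1)
MU = 72*X^3
At X = 3:
MU = 72 * 3^3
MU = 72 * 27 = 1944

1944


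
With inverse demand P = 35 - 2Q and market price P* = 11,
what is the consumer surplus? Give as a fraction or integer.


Maximum willingness to pay (at Q=0): P_max = 35
Quantity demanded at P* = 11:
Q* = (35 - 11)/2 = 12
CS = (1/2) * Q* * (P_max - P*)
CS = (1/2) * 12 * (35 - 11)
CS = (1/2) * 12 * 24 = 144

144


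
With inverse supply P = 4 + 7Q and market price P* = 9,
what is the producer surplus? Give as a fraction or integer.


Minimum supply price (at Q=0): P_min = 4
Quantity supplied at P* = 9:
Q* = (9 - 4)/7 = 5/7
PS = (1/2) * Q* * (P* - P_min)
PS = (1/2) * 5/7 * (9 - 4)
PS = (1/2) * 5/7 * 5 = 25/14

25/14


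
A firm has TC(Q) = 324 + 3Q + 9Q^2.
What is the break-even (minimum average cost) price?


AC(Q) = 324/Q + 3 + 9Q
To minimize: dAC/dQ = -324/Q^2 + 9 = 0
Q^2 = 324/9 = 36
Q* = 6
Min AC = 324/6 + 3 + 9*6
Min AC = 54 + 3 + 54 = 111

111


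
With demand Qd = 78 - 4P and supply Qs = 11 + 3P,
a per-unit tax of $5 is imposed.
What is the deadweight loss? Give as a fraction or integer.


Pre-tax equilibrium quantity: Q* = 278/7
Post-tax equilibrium quantity: Q_tax = 218/7
Reduction in quantity: Q* - Q_tax = 60/7
DWL = (1/2) * tax * (Q* - Q_tax)
DWL = (1/2) * 5 * 60/7 = 150/7

150/7


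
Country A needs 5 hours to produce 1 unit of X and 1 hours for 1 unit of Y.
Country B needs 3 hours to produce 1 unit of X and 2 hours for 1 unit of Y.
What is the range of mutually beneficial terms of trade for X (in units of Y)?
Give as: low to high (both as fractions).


Opportunity cost of X for Country A = hours_X / hours_Y = 5/1 = 5 units of Y
Opportunity cost of X for Country B = hours_X / hours_Y = 3/2 = 3/2 units of Y
Terms of trade must be between the two opportunity costs.
Range: 3/2 to 5

3/2 to 5


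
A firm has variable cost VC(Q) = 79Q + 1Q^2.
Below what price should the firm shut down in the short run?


AVC(Q) = VC(Q)/Q = 79 + 1Q
AVC is increasing in Q, so minimum AVC is at Q -> 0+.
Min AVC = 79
The firm should shut down if P < 79.

79


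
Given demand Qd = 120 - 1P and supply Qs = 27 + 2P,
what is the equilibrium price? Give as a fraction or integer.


At equilibrium, Qd = Qs.
120 - 1P = 27 + 2P
120 - 27 = 1P + 2P
93 = 3P
P* = 93/3 = 31

31


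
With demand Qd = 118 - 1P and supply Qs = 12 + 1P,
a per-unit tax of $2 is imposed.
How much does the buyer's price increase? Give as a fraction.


With a per-unit tax, the buyer's price increase depends on relative slopes.
Supply slope: d = 1, Demand slope: b = 1
Buyer's price increase = d * tax / (b + d)
= 1 * 2 / (1 + 1)
= 2 / 2 = 1

1


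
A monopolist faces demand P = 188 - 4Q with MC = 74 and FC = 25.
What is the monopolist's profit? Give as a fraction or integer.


MR = MC: 188 - 8Q = 74
Q* = 57/4
P* = 188 - 4*57/4 = 131
Profit = (P* - MC)*Q* - FC
= (131 - 74)*57/4 - 25
= 57*57/4 - 25
= 3249/4 - 25 = 3149/4

3149/4


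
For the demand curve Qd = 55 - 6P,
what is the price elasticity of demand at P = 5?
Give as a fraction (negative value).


dQ/dP = -6
At P = 5: Q = 55 - 6*5 = 25
E = (dQ/dP)(P/Q) = (-6)(5/25) = -6/5

-6/5


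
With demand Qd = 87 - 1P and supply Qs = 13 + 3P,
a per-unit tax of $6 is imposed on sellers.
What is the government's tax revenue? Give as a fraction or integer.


With tax on sellers, new supply: Qs' = 13 + 3(P - 6)
= 3P - 5
New equilibrium quantity:
Q_new = 64
Tax revenue = tax * Q_new = 6 * 64 = 384

384


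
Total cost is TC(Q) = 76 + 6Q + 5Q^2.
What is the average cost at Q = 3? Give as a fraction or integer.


TC(3) = 76 + 6*3 + 5*3^2
TC(3) = 76 + 18 + 45 = 139
AC = TC/Q = 139/3 = 139/3

139/3


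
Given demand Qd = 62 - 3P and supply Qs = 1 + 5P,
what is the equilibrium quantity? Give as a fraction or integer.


First find equilibrium price:
62 - 3P = 1 + 5P
P* = 61/8 = 61/8
Then substitute into demand:
Q* = 62 - 3 * 61/8 = 313/8

313/8


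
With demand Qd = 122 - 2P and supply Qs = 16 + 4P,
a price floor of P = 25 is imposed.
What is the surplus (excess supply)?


At P = 25:
Qd = 122 - 2*25 = 72
Qs = 16 + 4*25 = 116
Surplus = Qs - Qd = 116 - 72 = 44

44


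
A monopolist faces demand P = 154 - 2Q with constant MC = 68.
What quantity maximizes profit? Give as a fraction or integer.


TR = P*Q = (154 - 2Q)Q = 154Q - 2Q^2
MR = dTR/dQ = 154 - 4Q
Set MR = MC:
154 - 4Q = 68
86 = 4Q
Q* = 86/4 = 43/2

43/2


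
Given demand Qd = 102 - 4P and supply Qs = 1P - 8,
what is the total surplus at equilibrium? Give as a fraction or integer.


Find equilibrium: 102 - 4P = 1P - 8
102 + 8 = 5P
P* = 110/5 = 22
Q* = 1*22 - 8 = 14
Inverse demand: P = 51/2 - Q/4, so P_max = 51/2
Inverse supply: P = 8 + Q/1, so P_min = 8
CS = (1/2) * 14 * (51/2 - 22) = 49/2
PS = (1/2) * 14 * (22 - 8) = 98
TS = CS + PS = 49/2 + 98 = 245/2

245/2


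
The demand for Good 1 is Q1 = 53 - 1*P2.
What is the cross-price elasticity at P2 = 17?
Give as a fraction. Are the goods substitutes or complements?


dQ1/dP2 = -1
At P2 = 17: Q1 = 53 - 1*17 = 36
Exy = (dQ1/dP2)(P2/Q1) = -1 * 17 / 36 = -17/36
Since Exy < 0, the goods are complements.

-17/36 (complements)


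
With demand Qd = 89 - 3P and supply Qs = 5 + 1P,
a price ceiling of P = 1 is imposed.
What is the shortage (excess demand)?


At P = 1:
Qd = 89 - 3*1 = 86
Qs = 5 + 1*1 = 6
Shortage = Qd - Qs = 86 - 6 = 80

80


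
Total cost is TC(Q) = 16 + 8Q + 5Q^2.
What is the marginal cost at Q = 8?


MC = dTC/dQ = 8 + 2*5*Q
At Q = 8:
MC = 8 + 10*8
MC = 8 + 80 = 88

88


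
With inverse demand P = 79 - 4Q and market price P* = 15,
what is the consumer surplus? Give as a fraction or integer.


Maximum willingness to pay (at Q=0): P_max = 79
Quantity demanded at P* = 15:
Q* = (79 - 15)/4 = 16
CS = (1/2) * Q* * (P_max - P*)
CS = (1/2) * 16 * (79 - 15)
CS = (1/2) * 16 * 64 = 512

512


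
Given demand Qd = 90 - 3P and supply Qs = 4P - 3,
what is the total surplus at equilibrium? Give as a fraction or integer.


Find equilibrium: 90 - 3P = 4P - 3
90 + 3 = 7P
P* = 93/7 = 93/7
Q* = 4*93/7 - 3 = 351/7
Inverse demand: P = 30 - Q/3, so P_max = 30
Inverse supply: P = 3/4 + Q/4, so P_min = 3/4
CS = (1/2) * 351/7 * (30 - 93/7) = 41067/98
PS = (1/2) * 351/7 * (93/7 - 3/4) = 123201/392
TS = CS + PS = 41067/98 + 123201/392 = 41067/56

41067/56


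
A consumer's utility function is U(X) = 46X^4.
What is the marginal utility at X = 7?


MU = dU/dX = 46*4*X^(4-1)
MU = 184*X^3
At X = 7:
MU = 184 * 7^3
MU = 184 * 343 = 63112

63112


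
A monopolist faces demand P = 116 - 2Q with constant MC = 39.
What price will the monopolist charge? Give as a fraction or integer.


MR = 116 - 4Q
Set MR = MC: 116 - 4Q = 39
Q* = 77/4
Substitute into demand:
P* = 116 - 2*77/4 = 155/2

155/2


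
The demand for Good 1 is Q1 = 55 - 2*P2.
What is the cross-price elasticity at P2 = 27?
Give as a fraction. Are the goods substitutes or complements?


dQ1/dP2 = -2
At P2 = 27: Q1 = 55 - 2*27 = 1
Exy = (dQ1/dP2)(P2/Q1) = -2 * 27 / 1 = -54
Since Exy < 0, the goods are complements.

-54 (complements)


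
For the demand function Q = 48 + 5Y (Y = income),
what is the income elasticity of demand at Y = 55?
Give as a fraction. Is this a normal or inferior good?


dQ/dY = 5
At Y = 55: Q = 48 + 5*55 = 323
Ey = (dQ/dY)(Y/Q) = 5 * 55 / 323 = 275/323
Since Ey > 0, this is a normal good.

275/323 (normal good)


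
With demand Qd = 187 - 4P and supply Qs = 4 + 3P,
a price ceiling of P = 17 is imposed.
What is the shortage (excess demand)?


At P = 17:
Qd = 187 - 4*17 = 119
Qs = 4 + 3*17 = 55
Shortage = Qd - Qs = 119 - 55 = 64

64


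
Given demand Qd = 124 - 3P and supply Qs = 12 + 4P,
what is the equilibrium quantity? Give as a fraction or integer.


First find equilibrium price:
124 - 3P = 12 + 4P
P* = 112/7 = 16
Then substitute into demand:
Q* = 124 - 3 * 16 = 76

76


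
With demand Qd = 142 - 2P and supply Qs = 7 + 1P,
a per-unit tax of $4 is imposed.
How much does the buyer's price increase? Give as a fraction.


With a per-unit tax, the buyer's price increase depends on relative slopes.
Supply slope: d = 1, Demand slope: b = 2
Buyer's price increase = d * tax / (b + d)
= 1 * 4 / (2 + 1)
= 4 / 3 = 4/3

4/3


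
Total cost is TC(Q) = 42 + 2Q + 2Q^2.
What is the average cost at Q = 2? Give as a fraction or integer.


TC(2) = 42 + 2*2 + 2*2^2
TC(2) = 42 + 4 + 8 = 54
AC = TC/Q = 54/2 = 27

27


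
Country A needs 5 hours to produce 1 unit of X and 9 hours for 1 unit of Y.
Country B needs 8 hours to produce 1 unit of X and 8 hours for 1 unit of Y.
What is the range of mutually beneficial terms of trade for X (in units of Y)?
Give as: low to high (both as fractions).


Opportunity cost of X for Country A = hours_X / hours_Y = 5/9 = 5/9 units of Y
Opportunity cost of X for Country B = hours_X / hours_Y = 8/8 = 1 units of Y
Terms of trade must be between the two opportunity costs.
Range: 5/9 to 1

5/9 to 1


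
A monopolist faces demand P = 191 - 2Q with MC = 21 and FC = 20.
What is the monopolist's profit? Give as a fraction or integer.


MR = MC: 191 - 4Q = 21
Q* = 85/2
P* = 191 - 2*85/2 = 106
Profit = (P* - MC)*Q* - FC
= (106 - 21)*85/2 - 20
= 85*85/2 - 20
= 7225/2 - 20 = 7185/2

7185/2


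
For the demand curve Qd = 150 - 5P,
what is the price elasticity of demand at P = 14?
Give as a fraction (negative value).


dQ/dP = -5
At P = 14: Q = 150 - 5*14 = 80
E = (dQ/dP)(P/Q) = (-5)(14/80) = -7/8

-7/8


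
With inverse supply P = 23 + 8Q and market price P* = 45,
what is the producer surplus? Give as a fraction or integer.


Minimum supply price (at Q=0): P_min = 23
Quantity supplied at P* = 45:
Q* = (45 - 23)/8 = 11/4
PS = (1/2) * Q* * (P* - P_min)
PS = (1/2) * 11/4 * (45 - 23)
PS = (1/2) * 11/4 * 22 = 121/4

121/4


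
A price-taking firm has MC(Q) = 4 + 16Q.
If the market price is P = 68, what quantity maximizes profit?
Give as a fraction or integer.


In perfect competition, profit is maximized where P = MC.
68 = 4 + 16Q
64 = 16Q
Q* = 64/16 = 4

4


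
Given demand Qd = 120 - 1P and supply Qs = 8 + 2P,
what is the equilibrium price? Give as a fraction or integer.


At equilibrium, Qd = Qs.
120 - 1P = 8 + 2P
120 - 8 = 1P + 2P
112 = 3P
P* = 112/3 = 112/3

112/3


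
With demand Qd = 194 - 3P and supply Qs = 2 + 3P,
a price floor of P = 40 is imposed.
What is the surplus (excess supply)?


At P = 40:
Qd = 194 - 3*40 = 74
Qs = 2 + 3*40 = 122
Surplus = Qs - Qd = 122 - 74 = 48

48


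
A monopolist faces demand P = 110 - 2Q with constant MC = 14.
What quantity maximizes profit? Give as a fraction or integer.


TR = P*Q = (110 - 2Q)Q = 110Q - 2Q^2
MR = dTR/dQ = 110 - 4Q
Set MR = MC:
110 - 4Q = 14
96 = 4Q
Q* = 96/4 = 24

24


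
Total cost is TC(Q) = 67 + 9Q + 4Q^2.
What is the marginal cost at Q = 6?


MC = dTC/dQ = 9 + 2*4*Q
At Q = 6:
MC = 9 + 8*6
MC = 9 + 48 = 57

57


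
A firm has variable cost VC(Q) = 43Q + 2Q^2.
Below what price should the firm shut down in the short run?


AVC(Q) = VC(Q)/Q = 43 + 2Q
AVC is increasing in Q, so minimum AVC is at Q -> 0+.
Min AVC = 43
The firm should shut down if P < 43.

43


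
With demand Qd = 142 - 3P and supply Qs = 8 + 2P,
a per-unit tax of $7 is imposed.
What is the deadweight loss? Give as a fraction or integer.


Pre-tax equilibrium quantity: Q* = 308/5
Post-tax equilibrium quantity: Q_tax = 266/5
Reduction in quantity: Q* - Q_tax = 42/5
DWL = (1/2) * tax * (Q* - Q_tax)
DWL = (1/2) * 7 * 42/5 = 147/5

147/5


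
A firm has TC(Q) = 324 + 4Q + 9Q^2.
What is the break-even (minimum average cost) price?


AC(Q) = 324/Q + 4 + 9Q
To minimize: dAC/dQ = -324/Q^2 + 9 = 0
Q^2 = 324/9 = 36
Q* = 6
Min AC = 324/6 + 4 + 9*6
Min AC = 54 + 4 + 54 = 112

112


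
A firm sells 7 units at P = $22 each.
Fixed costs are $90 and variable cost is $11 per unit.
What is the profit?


Total Revenue = P * Q = 22 * 7 = $154
Total Cost = FC + VC*Q = 90 + 11*7 = $167
Profit = TR - TC = 154 - 167 = $-13

$-13


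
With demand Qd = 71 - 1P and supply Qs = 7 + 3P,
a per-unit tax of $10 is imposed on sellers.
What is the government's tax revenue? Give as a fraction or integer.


With tax on sellers, new supply: Qs' = 7 + 3(P - 10)
= 3P - 23
New equilibrium quantity:
Q_new = 95/2
Tax revenue = tax * Q_new = 10 * 95/2 = 475

475


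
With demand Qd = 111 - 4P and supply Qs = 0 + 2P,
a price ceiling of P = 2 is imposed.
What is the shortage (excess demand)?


At P = 2:
Qd = 111 - 4*2 = 103
Qs = 0 + 2*2 = 4
Shortage = Qd - Qs = 103 - 4 = 99

99


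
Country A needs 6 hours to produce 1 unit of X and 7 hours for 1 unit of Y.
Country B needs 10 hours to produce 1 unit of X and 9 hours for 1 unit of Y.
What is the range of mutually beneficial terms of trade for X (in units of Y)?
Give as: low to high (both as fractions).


Opportunity cost of X for Country A = hours_X / hours_Y = 6/7 = 6/7 units of Y
Opportunity cost of X for Country B = hours_X / hours_Y = 10/9 = 10/9 units of Y
Terms of trade must be between the two opportunity costs.
Range: 6/7 to 10/9

6/7 to 10/9


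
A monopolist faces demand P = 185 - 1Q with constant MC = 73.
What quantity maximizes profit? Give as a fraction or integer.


TR = P*Q = (185 - 1Q)Q = 185Q - 1Q^2
MR = dTR/dQ = 185 - 2Q
Set MR = MC:
185 - 2Q = 73
112 = 2Q
Q* = 112/2 = 56

56


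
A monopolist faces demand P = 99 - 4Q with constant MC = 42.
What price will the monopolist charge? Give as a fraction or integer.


MR = 99 - 8Q
Set MR = MC: 99 - 8Q = 42
Q* = 57/8
Substitute into demand:
P* = 99 - 4*57/8 = 141/2

141/2


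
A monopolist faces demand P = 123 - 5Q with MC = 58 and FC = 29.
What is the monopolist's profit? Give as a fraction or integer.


MR = MC: 123 - 10Q = 58
Q* = 13/2
P* = 123 - 5*13/2 = 181/2
Profit = (P* - MC)*Q* - FC
= (181/2 - 58)*13/2 - 29
= 65/2*13/2 - 29
= 845/4 - 29 = 729/4

729/4


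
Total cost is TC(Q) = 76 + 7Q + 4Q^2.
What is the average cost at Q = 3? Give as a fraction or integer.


TC(3) = 76 + 7*3 + 4*3^2
TC(3) = 76 + 21 + 36 = 133
AC = TC/Q = 133/3 = 133/3

133/3


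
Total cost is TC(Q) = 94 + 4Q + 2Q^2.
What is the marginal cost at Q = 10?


MC = dTC/dQ = 4 + 2*2*Q
At Q = 10:
MC = 4 + 4*10
MC = 4 + 40 = 44

44


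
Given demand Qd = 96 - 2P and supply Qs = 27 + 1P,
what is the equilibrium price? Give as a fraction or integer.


At equilibrium, Qd = Qs.
96 - 2P = 27 + 1P
96 - 27 = 2P + 1P
69 = 3P
P* = 69/3 = 23

23


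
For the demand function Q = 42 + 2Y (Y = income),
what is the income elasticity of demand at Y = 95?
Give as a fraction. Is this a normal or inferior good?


dQ/dY = 2
At Y = 95: Q = 42 + 2*95 = 232
Ey = (dQ/dY)(Y/Q) = 2 * 95 / 232 = 95/116
Since Ey > 0, this is a normal good.

95/116 (normal good)


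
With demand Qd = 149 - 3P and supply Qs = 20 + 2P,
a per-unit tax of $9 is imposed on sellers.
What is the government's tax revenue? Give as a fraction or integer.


With tax on sellers, new supply: Qs' = 20 + 2(P - 9)
= 2 + 2P
New equilibrium quantity:
Q_new = 304/5
Tax revenue = tax * Q_new = 9 * 304/5 = 2736/5

2736/5


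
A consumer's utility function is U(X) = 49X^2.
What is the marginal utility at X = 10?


MU = dU/dX = 49*2*X^(2-1)
MU = 98*X^1
At X = 10:
MU = 98 * 10^1
MU = 98 * 10 = 980

980


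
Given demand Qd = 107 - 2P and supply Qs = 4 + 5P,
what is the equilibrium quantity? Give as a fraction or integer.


First find equilibrium price:
107 - 2P = 4 + 5P
P* = 103/7 = 103/7
Then substitute into demand:
Q* = 107 - 2 * 103/7 = 543/7

543/7


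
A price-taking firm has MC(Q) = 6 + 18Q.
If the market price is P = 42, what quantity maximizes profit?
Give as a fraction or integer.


In perfect competition, profit is maximized where P = MC.
42 = 6 + 18Q
36 = 18Q
Q* = 36/18 = 2

2


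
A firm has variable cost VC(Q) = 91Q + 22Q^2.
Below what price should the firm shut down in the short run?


AVC(Q) = VC(Q)/Q = 91 + 22Q
AVC is increasing in Q, so minimum AVC is at Q -> 0+.
Min AVC = 91
The firm should shut down if P < 91.

91


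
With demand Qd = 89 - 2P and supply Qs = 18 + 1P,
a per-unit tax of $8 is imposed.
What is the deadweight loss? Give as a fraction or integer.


Pre-tax equilibrium quantity: Q* = 125/3
Post-tax equilibrium quantity: Q_tax = 109/3
Reduction in quantity: Q* - Q_tax = 16/3
DWL = (1/2) * tax * (Q* - Q_tax)
DWL = (1/2) * 8 * 16/3 = 64/3

64/3


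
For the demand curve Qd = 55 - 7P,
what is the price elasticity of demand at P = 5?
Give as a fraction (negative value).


dQ/dP = -7
At P = 5: Q = 55 - 7*5 = 20
E = (dQ/dP)(P/Q) = (-7)(5/20) = -7/4

-7/4


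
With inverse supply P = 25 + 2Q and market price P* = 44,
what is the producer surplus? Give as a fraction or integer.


Minimum supply price (at Q=0): P_min = 25
Quantity supplied at P* = 44:
Q* = (44 - 25)/2 = 19/2
PS = (1/2) * Q* * (P* - P_min)
PS = (1/2) * 19/2 * (44 - 25)
PS = (1/2) * 19/2 * 19 = 361/4

361/4


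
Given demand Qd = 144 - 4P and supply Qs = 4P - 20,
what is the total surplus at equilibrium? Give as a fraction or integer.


Find equilibrium: 144 - 4P = 4P - 20
144 + 20 = 8P
P* = 164/8 = 41/2
Q* = 4*41/2 - 20 = 62
Inverse demand: P = 36 - Q/4, so P_max = 36
Inverse supply: P = 5 + Q/4, so P_min = 5
CS = (1/2) * 62 * (36 - 41/2) = 961/2
PS = (1/2) * 62 * (41/2 - 5) = 961/2
TS = CS + PS = 961/2 + 961/2 = 961

961


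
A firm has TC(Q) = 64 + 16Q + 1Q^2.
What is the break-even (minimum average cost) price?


AC(Q) = 64/Q + 16 + 1Q
To minimize: dAC/dQ = -64/Q^2 + 1 = 0
Q^2 = 64/1 = 64
Q* = 8
Min AC = 64/8 + 16 + 1*8
Min AC = 8 + 16 + 8 = 32

32


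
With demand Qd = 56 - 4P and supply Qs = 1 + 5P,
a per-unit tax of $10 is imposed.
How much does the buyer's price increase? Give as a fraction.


With a per-unit tax, the buyer's price increase depends on relative slopes.
Supply slope: d = 5, Demand slope: b = 4
Buyer's price increase = d * tax / (b + d)
= 5 * 10 / (4 + 5)
= 50 / 9 = 50/9

50/9


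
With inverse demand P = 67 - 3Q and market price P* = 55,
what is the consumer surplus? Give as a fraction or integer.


Maximum willingness to pay (at Q=0): P_max = 67
Quantity demanded at P* = 55:
Q* = (67 - 55)/3 = 4
CS = (1/2) * Q* * (P_max - P*)
CS = (1/2) * 4 * (67 - 55)
CS = (1/2) * 4 * 12 = 24

24


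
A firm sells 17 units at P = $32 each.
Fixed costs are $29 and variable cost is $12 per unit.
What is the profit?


Total Revenue = P * Q = 32 * 17 = $544
Total Cost = FC + VC*Q = 29 + 12*17 = $233
Profit = TR - TC = 544 - 233 = $311

$311


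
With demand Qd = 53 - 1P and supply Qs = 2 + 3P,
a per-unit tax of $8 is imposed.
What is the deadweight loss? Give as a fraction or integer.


Pre-tax equilibrium quantity: Q* = 161/4
Post-tax equilibrium quantity: Q_tax = 137/4
Reduction in quantity: Q* - Q_tax = 6
DWL = (1/2) * tax * (Q* - Q_tax)
DWL = (1/2) * 8 * 6 = 24

24


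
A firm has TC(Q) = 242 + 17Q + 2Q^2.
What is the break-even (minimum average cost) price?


AC(Q) = 242/Q + 17 + 2Q
To minimize: dAC/dQ = -242/Q^2 + 2 = 0
Q^2 = 242/2 = 121
Q* = 11
Min AC = 242/11 + 17 + 2*11
Min AC = 22 + 17 + 22 = 61

61


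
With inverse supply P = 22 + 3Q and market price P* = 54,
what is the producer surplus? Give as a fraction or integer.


Minimum supply price (at Q=0): P_min = 22
Quantity supplied at P* = 54:
Q* = (54 - 22)/3 = 32/3
PS = (1/2) * Q* * (P* - P_min)
PS = (1/2) * 32/3 * (54 - 22)
PS = (1/2) * 32/3 * 32 = 512/3

512/3


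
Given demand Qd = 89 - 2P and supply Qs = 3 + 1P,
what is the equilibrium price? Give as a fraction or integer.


At equilibrium, Qd = Qs.
89 - 2P = 3 + 1P
89 - 3 = 2P + 1P
86 = 3P
P* = 86/3 = 86/3

86/3


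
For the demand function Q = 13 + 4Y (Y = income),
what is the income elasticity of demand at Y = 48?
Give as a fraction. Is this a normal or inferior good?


dQ/dY = 4
At Y = 48: Q = 13 + 4*48 = 205
Ey = (dQ/dY)(Y/Q) = 4 * 48 / 205 = 192/205
Since Ey > 0, this is a normal good.

192/205 (normal good)


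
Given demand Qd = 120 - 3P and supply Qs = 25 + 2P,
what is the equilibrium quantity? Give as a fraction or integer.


First find equilibrium price:
120 - 3P = 25 + 2P
P* = 95/5 = 19
Then substitute into demand:
Q* = 120 - 3 * 19 = 63

63


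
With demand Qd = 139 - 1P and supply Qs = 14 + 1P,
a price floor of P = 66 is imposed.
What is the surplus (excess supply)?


At P = 66:
Qd = 139 - 1*66 = 73
Qs = 14 + 1*66 = 80
Surplus = Qs - Qd = 80 - 73 = 7

7


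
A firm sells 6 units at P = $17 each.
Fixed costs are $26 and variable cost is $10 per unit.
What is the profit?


Total Revenue = P * Q = 17 * 6 = $102
Total Cost = FC + VC*Q = 26 + 10*6 = $86
Profit = TR - TC = 102 - 86 = $16

$16


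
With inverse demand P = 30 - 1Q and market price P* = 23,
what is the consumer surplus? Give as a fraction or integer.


Maximum willingness to pay (at Q=0): P_max = 30
Quantity demanded at P* = 23:
Q* = (30 - 23)/1 = 7
CS = (1/2) * Q* * (P_max - P*)
CS = (1/2) * 7 * (30 - 23)
CS = (1/2) * 7 * 7 = 49/2

49/2


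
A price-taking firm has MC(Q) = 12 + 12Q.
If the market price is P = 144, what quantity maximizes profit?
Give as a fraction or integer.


In perfect competition, profit is maximized where P = MC.
144 = 12 + 12Q
132 = 12Q
Q* = 132/12 = 11

11


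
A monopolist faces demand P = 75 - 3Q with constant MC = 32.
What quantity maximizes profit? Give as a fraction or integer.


TR = P*Q = (75 - 3Q)Q = 75Q - 3Q^2
MR = dTR/dQ = 75 - 6Q
Set MR = MC:
75 - 6Q = 32
43 = 6Q
Q* = 43/6 = 43/6

43/6


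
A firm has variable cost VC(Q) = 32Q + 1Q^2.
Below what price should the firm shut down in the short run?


AVC(Q) = VC(Q)/Q = 32 + 1Q
AVC is increasing in Q, so minimum AVC is at Q -> 0+.
Min AVC = 32
The firm should shut down if P < 32.

32


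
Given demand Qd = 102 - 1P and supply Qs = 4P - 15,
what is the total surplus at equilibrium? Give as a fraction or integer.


Find equilibrium: 102 - 1P = 4P - 15
102 + 15 = 5P
P* = 117/5 = 117/5
Q* = 4*117/5 - 15 = 393/5
Inverse demand: P = 102 - Q/1, so P_max = 102
Inverse supply: P = 15/4 + Q/4, so P_min = 15/4
CS = (1/2) * 393/5 * (102 - 117/5) = 154449/50
PS = (1/2) * 393/5 * (117/5 - 15/4) = 154449/200
TS = CS + PS = 154449/50 + 154449/200 = 154449/40

154449/40


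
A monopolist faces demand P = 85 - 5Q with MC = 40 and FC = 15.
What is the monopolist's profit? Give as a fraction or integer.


MR = MC: 85 - 10Q = 40
Q* = 9/2
P* = 85 - 5*9/2 = 125/2
Profit = (P* - MC)*Q* - FC
= (125/2 - 40)*9/2 - 15
= 45/2*9/2 - 15
= 405/4 - 15 = 345/4

345/4


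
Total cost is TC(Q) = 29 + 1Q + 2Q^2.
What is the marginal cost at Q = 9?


MC = dTC/dQ = 1 + 2*2*Q
At Q = 9:
MC = 1 + 4*9
MC = 1 + 36 = 37

37


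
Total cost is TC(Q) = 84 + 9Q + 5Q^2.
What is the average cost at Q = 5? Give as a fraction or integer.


TC(5) = 84 + 9*5 + 5*5^2
TC(5) = 84 + 45 + 125 = 254
AC = TC/Q = 254/5 = 254/5

254/5


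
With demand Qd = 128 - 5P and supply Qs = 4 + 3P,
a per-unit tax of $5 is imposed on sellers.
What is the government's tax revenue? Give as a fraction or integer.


With tax on sellers, new supply: Qs' = 4 + 3(P - 5)
= 3P - 11
New equilibrium quantity:
Q_new = 329/8
Tax revenue = tax * Q_new = 5 * 329/8 = 1645/8

1645/8


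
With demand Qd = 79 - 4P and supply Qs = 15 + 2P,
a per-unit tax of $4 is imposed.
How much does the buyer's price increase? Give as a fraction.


With a per-unit tax, the buyer's price increase depends on relative slopes.
Supply slope: d = 2, Demand slope: b = 4
Buyer's price increase = d * tax / (b + d)
= 2 * 4 / (4 + 2)
= 8 / 6 = 4/3

4/3


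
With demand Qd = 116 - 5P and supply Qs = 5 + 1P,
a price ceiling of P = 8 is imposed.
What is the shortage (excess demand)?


At P = 8:
Qd = 116 - 5*8 = 76
Qs = 5 + 1*8 = 13
Shortage = Qd - Qs = 76 - 13 = 63

63


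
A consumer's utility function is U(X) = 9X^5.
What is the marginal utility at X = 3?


MU = dU/dX = 9*5*X^(5-1)
MU = 45*X^4
At X = 3:
MU = 45 * 3^4
MU = 45 * 81 = 3645

3645


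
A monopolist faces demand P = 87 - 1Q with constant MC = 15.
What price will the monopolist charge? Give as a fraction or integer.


MR = 87 - 2Q
Set MR = MC: 87 - 2Q = 15
Q* = 36
Substitute into demand:
P* = 87 - 1*36 = 51

51


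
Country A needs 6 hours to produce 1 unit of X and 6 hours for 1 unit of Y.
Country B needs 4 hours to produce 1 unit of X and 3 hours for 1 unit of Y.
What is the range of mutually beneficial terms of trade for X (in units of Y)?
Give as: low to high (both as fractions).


Opportunity cost of X for Country A = hours_X / hours_Y = 6/6 = 1 units of Y
Opportunity cost of X for Country B = hours_X / hours_Y = 4/3 = 4/3 units of Y
Terms of trade must be between the two opportunity costs.
Range: 1 to 4/3

1 to 4/3


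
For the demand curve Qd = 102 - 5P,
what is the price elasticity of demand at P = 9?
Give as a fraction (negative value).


dQ/dP = -5
At P = 9: Q = 102 - 5*9 = 57
E = (dQ/dP)(P/Q) = (-5)(9/57) = -15/19

-15/19


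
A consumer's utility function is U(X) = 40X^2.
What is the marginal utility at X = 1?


MU = dU/dX = 40*2*X^(2-1)
MU = 80*X^1
At X = 1:
MU = 80 * 1^1
MU = 80 * 1 = 80

80


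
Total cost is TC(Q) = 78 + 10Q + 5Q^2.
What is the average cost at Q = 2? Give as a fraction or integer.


TC(2) = 78 + 10*2 + 5*2^2
TC(2) = 78 + 20 + 20 = 118
AC = TC/Q = 118/2 = 59

59


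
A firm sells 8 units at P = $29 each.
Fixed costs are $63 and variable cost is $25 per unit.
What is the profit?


Total Revenue = P * Q = 29 * 8 = $232
Total Cost = FC + VC*Q = 63 + 25*8 = $263
Profit = TR - TC = 232 - 263 = $-31

$-31


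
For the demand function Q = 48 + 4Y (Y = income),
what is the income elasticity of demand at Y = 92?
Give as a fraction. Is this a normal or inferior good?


dQ/dY = 4
At Y = 92: Q = 48 + 4*92 = 416
Ey = (dQ/dY)(Y/Q) = 4 * 92 / 416 = 23/26
Since Ey > 0, this is a normal good.

23/26 (normal good)


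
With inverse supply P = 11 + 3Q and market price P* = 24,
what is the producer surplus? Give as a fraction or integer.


Minimum supply price (at Q=0): P_min = 11
Quantity supplied at P* = 24:
Q* = (24 - 11)/3 = 13/3
PS = (1/2) * Q* * (P* - P_min)
PS = (1/2) * 13/3 * (24 - 11)
PS = (1/2) * 13/3 * 13 = 169/6

169/6


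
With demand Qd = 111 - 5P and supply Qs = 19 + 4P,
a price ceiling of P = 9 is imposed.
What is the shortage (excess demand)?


At P = 9:
Qd = 111 - 5*9 = 66
Qs = 19 + 4*9 = 55
Shortage = Qd - Qs = 66 - 55 = 11

11


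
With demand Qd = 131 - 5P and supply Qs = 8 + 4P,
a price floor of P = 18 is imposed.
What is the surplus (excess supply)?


At P = 18:
Qd = 131 - 5*18 = 41
Qs = 8 + 4*18 = 80
Surplus = Qs - Qd = 80 - 41 = 39

39


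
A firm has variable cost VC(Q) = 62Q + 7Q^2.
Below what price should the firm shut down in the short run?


AVC(Q) = VC(Q)/Q = 62 + 7Q
AVC is increasing in Q, so minimum AVC is at Q -> 0+.
Min AVC = 62
The firm should shut down if P < 62.

62


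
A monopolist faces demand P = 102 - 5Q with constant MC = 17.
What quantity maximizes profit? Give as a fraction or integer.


TR = P*Q = (102 - 5Q)Q = 102Q - 5Q^2
MR = dTR/dQ = 102 - 10Q
Set MR = MC:
102 - 10Q = 17
85 = 10Q
Q* = 85/10 = 17/2

17/2


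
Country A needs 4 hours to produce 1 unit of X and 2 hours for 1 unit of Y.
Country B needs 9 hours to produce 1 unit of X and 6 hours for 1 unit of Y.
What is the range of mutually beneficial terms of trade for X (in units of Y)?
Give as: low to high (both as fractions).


Opportunity cost of X for Country A = hours_X / hours_Y = 4/2 = 2 units of Y
Opportunity cost of X for Country B = hours_X / hours_Y = 9/6 = 3/2 units of Y
Terms of trade must be between the two opportunity costs.
Range: 3/2 to 2

3/2 to 2


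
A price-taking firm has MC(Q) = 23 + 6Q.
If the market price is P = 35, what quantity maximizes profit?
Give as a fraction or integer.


In perfect competition, profit is maximized where P = MC.
35 = 23 + 6Q
12 = 6Q
Q* = 12/6 = 2

2


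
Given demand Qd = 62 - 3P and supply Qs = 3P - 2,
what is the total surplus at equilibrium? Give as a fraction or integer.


Find equilibrium: 62 - 3P = 3P - 2
62 + 2 = 6P
P* = 64/6 = 32/3
Q* = 3*32/3 - 2 = 30
Inverse demand: P = 62/3 - Q/3, so P_max = 62/3
Inverse supply: P = 2/3 + Q/3, so P_min = 2/3
CS = (1/2) * 30 * (62/3 - 32/3) = 150
PS = (1/2) * 30 * (32/3 - 2/3) = 150
TS = CS + PS = 150 + 150 = 300

300


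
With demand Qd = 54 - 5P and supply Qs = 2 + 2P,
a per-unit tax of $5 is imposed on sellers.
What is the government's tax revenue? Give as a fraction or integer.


With tax on sellers, new supply: Qs' = 2 + 2(P - 5)
= 2P - 8
New equilibrium quantity:
Q_new = 68/7
Tax revenue = tax * Q_new = 5 * 68/7 = 340/7

340/7


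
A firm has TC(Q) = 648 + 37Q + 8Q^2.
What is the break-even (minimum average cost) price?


AC(Q) = 648/Q + 37 + 8Q
To minimize: dAC/dQ = -648/Q^2 + 8 = 0
Q^2 = 648/8 = 81
Q* = 9
Min AC = 648/9 + 37 + 8*9
Min AC = 72 + 37 + 72 = 181

181


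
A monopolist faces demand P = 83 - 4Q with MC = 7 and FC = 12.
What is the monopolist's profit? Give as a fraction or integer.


MR = MC: 83 - 8Q = 7
Q* = 19/2
P* = 83 - 4*19/2 = 45
Profit = (P* - MC)*Q* - FC
= (45 - 7)*19/2 - 12
= 38*19/2 - 12
= 361 - 12 = 349

349


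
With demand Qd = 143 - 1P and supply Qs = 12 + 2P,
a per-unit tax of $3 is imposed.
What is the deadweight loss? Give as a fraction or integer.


Pre-tax equilibrium quantity: Q* = 298/3
Post-tax equilibrium quantity: Q_tax = 292/3
Reduction in quantity: Q* - Q_tax = 2
DWL = (1/2) * tax * (Q* - Q_tax)
DWL = (1/2) * 3 * 2 = 3

3


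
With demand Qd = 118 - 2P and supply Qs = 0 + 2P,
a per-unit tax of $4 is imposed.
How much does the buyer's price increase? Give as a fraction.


With a per-unit tax, the buyer's price increase depends on relative slopes.
Supply slope: d = 2, Demand slope: b = 2
Buyer's price increase = d * tax / (b + d)
= 2 * 4 / (2 + 2)
= 8 / 4 = 2

2


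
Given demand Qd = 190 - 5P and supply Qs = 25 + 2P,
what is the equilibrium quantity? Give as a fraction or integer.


First find equilibrium price:
190 - 5P = 25 + 2P
P* = 165/7 = 165/7
Then substitute into demand:
Q* = 190 - 5 * 165/7 = 505/7

505/7


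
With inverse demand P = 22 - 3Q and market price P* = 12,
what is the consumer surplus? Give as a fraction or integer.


Maximum willingness to pay (at Q=0): P_max = 22
Quantity demanded at P* = 12:
Q* = (22 - 12)/3 = 10/3
CS = (1/2) * Q* * (P_max - P*)
CS = (1/2) * 10/3 * (22 - 12)
CS = (1/2) * 10/3 * 10 = 50/3

50/3


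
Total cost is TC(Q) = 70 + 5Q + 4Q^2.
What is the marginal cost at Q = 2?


MC = dTC/dQ = 5 + 2*4*Q
At Q = 2:
MC = 5 + 8*2
MC = 5 + 16 = 21

21


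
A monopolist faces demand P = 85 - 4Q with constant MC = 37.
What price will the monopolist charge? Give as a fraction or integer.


MR = 85 - 8Q
Set MR = MC: 85 - 8Q = 37
Q* = 6
Substitute into demand:
P* = 85 - 4*6 = 61

61


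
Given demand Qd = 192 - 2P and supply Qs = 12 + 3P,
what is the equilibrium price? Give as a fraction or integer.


At equilibrium, Qd = Qs.
192 - 2P = 12 + 3P
192 - 12 = 2P + 3P
180 = 5P
P* = 180/5 = 36

36


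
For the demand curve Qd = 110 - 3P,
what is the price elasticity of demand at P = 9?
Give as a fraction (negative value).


dQ/dP = -3
At P = 9: Q = 110 - 3*9 = 83
E = (dQ/dP)(P/Q) = (-3)(9/83) = -27/83

-27/83


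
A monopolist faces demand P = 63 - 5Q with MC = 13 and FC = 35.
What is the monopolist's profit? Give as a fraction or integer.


MR = MC: 63 - 10Q = 13
Q* = 5
P* = 63 - 5*5 = 38
Profit = (P* - MC)*Q* - FC
= (38 - 13)*5 - 35
= 25*5 - 35
= 125 - 35 = 90

90


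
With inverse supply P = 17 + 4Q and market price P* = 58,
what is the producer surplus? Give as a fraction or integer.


Minimum supply price (at Q=0): P_min = 17
Quantity supplied at P* = 58:
Q* = (58 - 17)/4 = 41/4
PS = (1/2) * Q* * (P* - P_min)
PS = (1/2) * 41/4 * (58 - 17)
PS = (1/2) * 41/4 * 41 = 1681/8

1681/8


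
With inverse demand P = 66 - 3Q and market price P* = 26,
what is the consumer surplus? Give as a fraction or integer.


Maximum willingness to pay (at Q=0): P_max = 66
Quantity demanded at P* = 26:
Q* = (66 - 26)/3 = 40/3
CS = (1/2) * Q* * (P_max - P*)
CS = (1/2) * 40/3 * (66 - 26)
CS = (1/2) * 40/3 * 40 = 800/3

800/3


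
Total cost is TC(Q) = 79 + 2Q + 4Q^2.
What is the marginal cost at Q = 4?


MC = dTC/dQ = 2 + 2*4*Q
At Q = 4:
MC = 2 + 8*4
MC = 2 + 32 = 34

34


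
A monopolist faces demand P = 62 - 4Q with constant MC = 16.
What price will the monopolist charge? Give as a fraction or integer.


MR = 62 - 8Q
Set MR = MC: 62 - 8Q = 16
Q* = 23/4
Substitute into demand:
P* = 62 - 4*23/4 = 39

39


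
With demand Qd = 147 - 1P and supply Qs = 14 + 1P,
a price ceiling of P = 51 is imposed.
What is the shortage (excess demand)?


At P = 51:
Qd = 147 - 1*51 = 96
Qs = 14 + 1*51 = 65
Shortage = Qd - Qs = 96 - 65 = 31

31


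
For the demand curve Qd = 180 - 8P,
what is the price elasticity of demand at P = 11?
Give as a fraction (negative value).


dQ/dP = -8
At P = 11: Q = 180 - 8*11 = 92
E = (dQ/dP)(P/Q) = (-8)(11/92) = -22/23

-22/23


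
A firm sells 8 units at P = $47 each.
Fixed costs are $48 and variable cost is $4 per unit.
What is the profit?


Total Revenue = P * Q = 47 * 8 = $376
Total Cost = FC + VC*Q = 48 + 4*8 = $80
Profit = TR - TC = 376 - 80 = $296

$296


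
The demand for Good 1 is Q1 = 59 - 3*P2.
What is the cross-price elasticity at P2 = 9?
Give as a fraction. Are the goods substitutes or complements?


dQ1/dP2 = -3
At P2 = 9: Q1 = 59 - 3*9 = 32
Exy = (dQ1/dP2)(P2/Q1) = -3 * 9 / 32 = -27/32
Since Exy < 0, the goods are complements.

-27/32 (complements)


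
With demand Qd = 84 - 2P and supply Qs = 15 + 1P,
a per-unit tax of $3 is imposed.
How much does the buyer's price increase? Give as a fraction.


With a per-unit tax, the buyer's price increase depends on relative slopes.
Supply slope: d = 1, Demand slope: b = 2
Buyer's price increase = d * tax / (b + d)
= 1 * 3 / (2 + 1)
= 3 / 3 = 1

1


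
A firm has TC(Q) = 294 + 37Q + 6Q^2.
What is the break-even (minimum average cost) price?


AC(Q) = 294/Q + 37 + 6Q
To minimize: dAC/dQ = -294/Q^2 + 6 = 0
Q^2 = 294/6 = 49
Q* = 7
Min AC = 294/7 + 37 + 6*7
Min AC = 42 + 37 + 42 = 121

121


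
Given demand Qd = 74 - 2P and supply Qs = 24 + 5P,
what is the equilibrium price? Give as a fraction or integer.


At equilibrium, Qd = Qs.
74 - 2P = 24 + 5P
74 - 24 = 2P + 5P
50 = 7P
P* = 50/7 = 50/7

50/7


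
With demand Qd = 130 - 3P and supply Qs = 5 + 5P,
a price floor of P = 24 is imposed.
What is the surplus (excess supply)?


At P = 24:
Qd = 130 - 3*24 = 58
Qs = 5 + 5*24 = 125
Surplus = Qs - Qd = 125 - 58 = 67

67
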